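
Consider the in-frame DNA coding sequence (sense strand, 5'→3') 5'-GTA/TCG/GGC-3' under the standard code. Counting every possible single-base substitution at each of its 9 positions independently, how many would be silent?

9

Codon 1 (GTA, Val): 3 synonymous substitutions.
Codon 2 (TCG, Ser): 3 synonymous substitutions.
Codon 3 (GGC, Gly): 3 synonymous substitutions.
Total: 3 + 3 + 3 = 9.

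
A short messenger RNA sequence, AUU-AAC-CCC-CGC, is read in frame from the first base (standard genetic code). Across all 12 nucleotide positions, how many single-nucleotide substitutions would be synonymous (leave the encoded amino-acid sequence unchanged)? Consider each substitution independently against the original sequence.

9

Codon 1 (AUU, Ile): 2 synonymous substitutions.
Codon 2 (AAC, Asn): 1 synonymous substitution.
Codon 3 (CCC, Pro): 3 synonymous substitutions.
Codon 4 (CGC, Arg): 3 synonymous substitutions.
Total: 2 + 1 + 3 + 3 = 9.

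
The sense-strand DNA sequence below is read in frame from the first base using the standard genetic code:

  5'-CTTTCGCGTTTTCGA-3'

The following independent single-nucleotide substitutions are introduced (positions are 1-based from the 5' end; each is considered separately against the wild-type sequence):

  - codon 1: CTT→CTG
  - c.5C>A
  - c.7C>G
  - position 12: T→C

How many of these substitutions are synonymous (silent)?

2

Codon 1: CTT (Leu) → CTG (Leu) — synonymous.
Codon 2: TCG (Ser) → TAG (Stop) — nonsense.
Codon 3: CGT (Arg) → GGT (Gly) — missense.
Codon 4: TTT (Phe) → TTC (Phe) — synonymous.
Synonymous: 2 of 4.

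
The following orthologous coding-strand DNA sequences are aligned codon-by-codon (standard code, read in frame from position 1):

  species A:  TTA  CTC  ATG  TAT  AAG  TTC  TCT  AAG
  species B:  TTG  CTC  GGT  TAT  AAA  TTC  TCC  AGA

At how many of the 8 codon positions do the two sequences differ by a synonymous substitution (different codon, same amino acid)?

3

Codon 1: TTA Leu / TTG Leu — synonymous.
Codon 2: CTC Leu / CTC Leu — identical.
Codon 3: ATG Met / GGT Gly — nonsynonymous.
Codon 4: TAT Tyr / TAT Tyr — identical.
Codon 5: AAG Lys / AAA Lys — synonymous.
Codon 6: TTC Phe / TTC Phe — identical.
Codon 7: TCT Ser / TCC Ser — synonymous.
Codon 8: AAG Lys / AGA Arg — nonsynonymous.
Synonymous differences: 3.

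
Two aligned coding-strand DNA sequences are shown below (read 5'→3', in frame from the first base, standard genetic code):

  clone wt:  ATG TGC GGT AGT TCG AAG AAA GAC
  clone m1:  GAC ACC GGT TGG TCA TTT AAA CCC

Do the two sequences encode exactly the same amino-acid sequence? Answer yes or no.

Codon 1: ATG Met / GAC Asp — nonsynonymous.
Codon 2: TGC Cys / ACC Thr — nonsynonymous.
Codon 3: GGT Gly / GGT Gly — identical.
Codon 4: AGT Ser / TGG Trp — nonsynonymous.
Codon 5: TCG Ser / TCA Ser — synonymous.
Codon 6: AAG Lys / TTT Phe — nonsynonymous.
Codon 7: AAA Lys / AAA Lys — identical.
Codon 8: GAC Asp / CCC Pro — nonsynonymous.
Nonsynonymous differences: 5 → different protein.

no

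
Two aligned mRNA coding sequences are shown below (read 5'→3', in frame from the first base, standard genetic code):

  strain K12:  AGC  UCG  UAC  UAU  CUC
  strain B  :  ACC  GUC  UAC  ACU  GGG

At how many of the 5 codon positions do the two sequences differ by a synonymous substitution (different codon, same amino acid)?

Codon 1: AGC Ser / ACC Thr — nonsynonymous.
Codon 2: UCG Ser / GUC Val — nonsynonymous.
Codon 3: UAC Tyr / UAC Tyr — identical.
Codon 4: UAU Tyr / ACU Thr — nonsynonymous.
Codon 5: CUC Leu / GGG Gly — nonsynonymous.
Synonymous differences: 0.

0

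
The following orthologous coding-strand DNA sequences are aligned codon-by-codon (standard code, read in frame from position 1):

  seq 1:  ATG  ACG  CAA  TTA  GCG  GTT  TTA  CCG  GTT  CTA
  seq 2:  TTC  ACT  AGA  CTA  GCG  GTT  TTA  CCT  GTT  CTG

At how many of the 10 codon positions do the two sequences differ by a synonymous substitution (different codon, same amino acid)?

Codon 1: ATG Met / TTC Phe — nonsynonymous.
Codon 2: ACG Thr / ACT Thr — synonymous.
Codon 3: CAA Gln / AGA Arg — nonsynonymous.
Codon 4: TTA Leu / CTA Leu — synonymous.
Codon 5: GCG Ala / GCG Ala — identical.
Codon 6: GTT Val / GTT Val — identical.
Codon 7: TTA Leu / TTA Leu — identical.
Codon 8: CCG Pro / CCT Pro — synonymous.
Codon 9: GTT Val / GTT Val — identical.
Codon 10: CTA Leu / CTG Leu — synonymous.
Synonymous differences: 4.

4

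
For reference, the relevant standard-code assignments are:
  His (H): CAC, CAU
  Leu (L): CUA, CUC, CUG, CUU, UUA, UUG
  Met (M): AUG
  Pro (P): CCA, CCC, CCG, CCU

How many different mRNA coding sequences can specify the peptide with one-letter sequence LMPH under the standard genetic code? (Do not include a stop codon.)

48

Leu: 6 codons.
Met: 1 codon.
Pro: 4 codons.
His: 2 codons.
6 × 1 × 4 × 2 = 48.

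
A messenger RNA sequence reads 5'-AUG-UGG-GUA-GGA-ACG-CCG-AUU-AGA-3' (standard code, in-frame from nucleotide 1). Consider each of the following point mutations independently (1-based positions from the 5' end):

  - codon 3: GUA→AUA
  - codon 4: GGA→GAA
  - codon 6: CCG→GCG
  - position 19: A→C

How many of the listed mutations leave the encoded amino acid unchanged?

Codon 3: GUA (Val) → AUA (Ile) — missense.
Codon 4: GGA (Gly) → GAA (Glu) — missense.
Codon 6: CCG (Pro) → GCG (Ala) — missense.
Codon 7: AUU (Ile) → CUU (Leu) — missense.
Synonymous: 0 of 4.

0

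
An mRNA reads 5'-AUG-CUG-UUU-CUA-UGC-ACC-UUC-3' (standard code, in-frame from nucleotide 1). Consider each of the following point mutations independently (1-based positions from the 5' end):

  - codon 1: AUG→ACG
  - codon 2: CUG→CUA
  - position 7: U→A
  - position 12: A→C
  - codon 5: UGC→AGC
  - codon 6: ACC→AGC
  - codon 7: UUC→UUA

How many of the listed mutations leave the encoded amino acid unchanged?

2

Codon 1: AUG (Met) → ACG (Thr) — missense.
Codon 2: CUG (Leu) → CUA (Leu) — synonymous.
Codon 3: UUU (Phe) → AUU (Ile) — missense.
Codon 4: CUA (Leu) → CUC (Leu) — synonymous.
Codon 5: UGC (Cys) → AGC (Ser) — missense.
Codon 6: ACC (Thr) → AGC (Ser) — missense.
Codon 7: UUC (Phe) → UUA (Leu) — missense.
Synonymous: 2 of 7.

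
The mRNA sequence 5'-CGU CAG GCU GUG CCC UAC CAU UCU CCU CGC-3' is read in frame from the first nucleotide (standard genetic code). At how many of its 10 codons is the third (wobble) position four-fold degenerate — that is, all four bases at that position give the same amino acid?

Codon 1 CGU (Arg): third position 4-fold.
Codon 2 CAG (Gln): third position 2-fold.
Codon 3 GCU (Ala): third position 4-fold.
Codon 4 GUG (Val): third position 4-fold.
Codon 5 CCC (Pro): third position 4-fold.
Codon 6 UAC (Tyr): third position 2-fold.
Codon 7 CAU (His): third position 2-fold.
Codon 8 UCU (Ser): third position 4-fold.
Codon 9 CCU (Pro): third position 4-fold.
Codon 10 CGC (Arg): third position 4-fold.
Four-fold degenerate third positions: 7.

7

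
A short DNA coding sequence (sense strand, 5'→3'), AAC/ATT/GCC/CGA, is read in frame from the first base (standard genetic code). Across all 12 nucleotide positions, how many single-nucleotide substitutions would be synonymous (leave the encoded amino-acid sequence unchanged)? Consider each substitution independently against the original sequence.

10

Codon 1 (AAC, Asn): 1 synonymous substitution.
Codon 2 (ATT, Ile): 2 synonymous substitutions.
Codon 3 (GCC, Ala): 3 synonymous substitutions.
Codon 4 (CGA, Arg): 4 synonymous substitutions.
Total: 1 + 2 + 3 + 4 = 10.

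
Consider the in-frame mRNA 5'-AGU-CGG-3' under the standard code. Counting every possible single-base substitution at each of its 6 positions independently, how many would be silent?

5

Codon 1 (AGU, Ser): 1 synonymous substitution.
Codon 2 (CGG, Arg): 4 synonymous substitutions.
Total: 1 + 4 = 5.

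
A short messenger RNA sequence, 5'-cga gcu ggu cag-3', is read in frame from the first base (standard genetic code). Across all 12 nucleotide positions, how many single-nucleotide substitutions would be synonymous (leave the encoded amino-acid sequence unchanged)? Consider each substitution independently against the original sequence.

11

Codon 1 (CGA, Arg): 4 synonymous substitutions.
Codon 2 (GCU, Ala): 3 synonymous substitutions.
Codon 3 (GGU, Gly): 3 synonymous substitutions.
Codon 4 (CAG, Gln): 1 synonymous substitution.
Total: 4 + 3 + 3 + 1 = 11.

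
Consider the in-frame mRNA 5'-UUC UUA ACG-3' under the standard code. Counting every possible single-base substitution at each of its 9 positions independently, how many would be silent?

6

Codon 1 (UUC, Phe): 1 synonymous substitution.
Codon 2 (UUA, Leu): 2 synonymous substitutions.
Codon 3 (ACG, Thr): 3 synonymous substitutions.
Total: 1 + 2 + 3 = 6.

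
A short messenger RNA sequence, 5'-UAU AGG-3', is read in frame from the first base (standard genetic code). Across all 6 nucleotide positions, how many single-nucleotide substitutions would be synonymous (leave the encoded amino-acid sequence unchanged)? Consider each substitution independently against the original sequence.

Codon 1 (UAU, Tyr): 1 synonymous substitution.
Codon 2 (AGG, Arg): 2 synonymous substitutions.
Total: 1 + 2 = 3.

3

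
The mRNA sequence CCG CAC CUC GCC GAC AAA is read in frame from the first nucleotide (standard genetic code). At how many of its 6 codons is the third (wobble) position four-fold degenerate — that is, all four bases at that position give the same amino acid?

Codon 1 CCG (Pro): third position 4-fold.
Codon 2 CAC (His): third position 2-fold.
Codon 3 CUC (Leu): third position 4-fold.
Codon 4 GCC (Ala): third position 4-fold.
Codon 5 GAC (Asp): third position 2-fold.
Codon 6 AAA (Lys): third position 2-fold.
Four-fold degenerate third positions: 3.

3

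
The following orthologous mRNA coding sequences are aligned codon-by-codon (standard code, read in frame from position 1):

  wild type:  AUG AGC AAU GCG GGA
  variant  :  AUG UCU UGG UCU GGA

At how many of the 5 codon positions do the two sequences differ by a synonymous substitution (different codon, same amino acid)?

Codon 1: AUG Met / AUG Met — identical.
Codon 2: AGC Ser / UCU Ser — synonymous.
Codon 3: AAU Asn / UGG Trp — nonsynonymous.
Codon 4: GCG Ala / UCU Ser — nonsynonymous.
Codon 5: GGA Gly / GGA Gly — identical.
Synonymous differences: 1.

1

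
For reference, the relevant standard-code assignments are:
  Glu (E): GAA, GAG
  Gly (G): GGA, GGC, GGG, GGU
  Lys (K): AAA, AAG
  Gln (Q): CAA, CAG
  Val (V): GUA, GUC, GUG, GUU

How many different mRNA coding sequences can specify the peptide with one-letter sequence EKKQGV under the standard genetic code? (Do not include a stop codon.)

Glu: 2 codons.
Lys: 2 codons.
Lys: 2 codons.
Gln: 2 codons.
Gly: 4 codons.
Val: 4 codons.
2 × 2 × 2 × 2 × 4 × 4 = 256.

256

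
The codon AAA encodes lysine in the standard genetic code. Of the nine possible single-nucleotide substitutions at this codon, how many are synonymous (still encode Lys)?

Position 1: none → 0 synonymous.
Position 2: none → 0 synonymous.
Position 3: AAG → 1 synonymous.
Total: 0 + 0 + 1 = 1.

1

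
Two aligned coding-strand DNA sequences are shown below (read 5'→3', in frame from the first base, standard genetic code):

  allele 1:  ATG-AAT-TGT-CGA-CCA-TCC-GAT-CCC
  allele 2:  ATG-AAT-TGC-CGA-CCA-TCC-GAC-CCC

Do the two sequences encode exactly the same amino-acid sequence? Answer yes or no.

yes

Codon 1: ATG Met / ATG Met — identical.
Codon 2: AAT Asn / AAT Asn — identical.
Codon 3: TGT Cys / TGC Cys — synonymous.
Codon 4: CGA Arg / CGA Arg — identical.
Codon 5: CCA Pro / CCA Pro — identical.
Codon 6: TCC Ser / TCC Ser — identical.
Codon 7: GAT Asp / GAC Asp — synonymous.
Codon 8: CCC Pro / CCC Pro — identical.
Nonsynonymous differences: 0 → same protein.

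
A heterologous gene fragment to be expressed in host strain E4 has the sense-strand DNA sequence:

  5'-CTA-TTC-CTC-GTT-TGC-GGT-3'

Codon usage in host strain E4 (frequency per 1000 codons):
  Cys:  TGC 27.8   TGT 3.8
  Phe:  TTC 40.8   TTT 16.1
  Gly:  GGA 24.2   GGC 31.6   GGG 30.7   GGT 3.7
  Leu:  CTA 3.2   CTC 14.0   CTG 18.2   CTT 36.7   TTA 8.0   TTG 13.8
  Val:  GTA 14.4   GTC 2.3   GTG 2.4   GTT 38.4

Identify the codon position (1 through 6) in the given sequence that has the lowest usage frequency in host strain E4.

Codon 1 CTA (Leu): 3.2 per 1000.
Codon 2 TTC (Phe): 40.8 per 1000.
Codon 3 CTC (Leu): 14.0 per 1000.
Codon 4 GTT (Val): 38.4 per 1000.
Codon 5 TGC (Cys): 27.8 per 1000.
Codon 6 GGT (Gly): 3.7 per 1000.
Lowest frequency is 3.2 at codon 1.

1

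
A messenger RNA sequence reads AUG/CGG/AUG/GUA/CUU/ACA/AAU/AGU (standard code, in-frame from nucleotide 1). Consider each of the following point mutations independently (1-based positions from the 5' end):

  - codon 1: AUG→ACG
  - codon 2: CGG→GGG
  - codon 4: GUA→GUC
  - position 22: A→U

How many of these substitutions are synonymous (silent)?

Codon 1: AUG (Met) → ACG (Thr) — missense.
Codon 2: CGG (Arg) → GGG (Gly) — missense.
Codon 4: GUA (Val) → GUC (Val) — synonymous.
Codon 8: AGU (Ser) → UGU (Cys) — missense.
Synonymous: 1 of 4.

1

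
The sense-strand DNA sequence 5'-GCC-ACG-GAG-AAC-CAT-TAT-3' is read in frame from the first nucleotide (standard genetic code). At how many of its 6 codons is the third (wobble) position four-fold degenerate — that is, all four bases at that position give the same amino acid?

Codon 1 GCC (Ala): third position 4-fold.
Codon 2 ACG (Thr): third position 4-fold.
Codon 3 GAG (Glu): third position 2-fold.
Codon 4 AAC (Asn): third position 2-fold.
Codon 5 CAT (His): third position 2-fold.
Codon 6 TAT (Tyr): third position 2-fold.
Four-fold degenerate third positions: 2.

2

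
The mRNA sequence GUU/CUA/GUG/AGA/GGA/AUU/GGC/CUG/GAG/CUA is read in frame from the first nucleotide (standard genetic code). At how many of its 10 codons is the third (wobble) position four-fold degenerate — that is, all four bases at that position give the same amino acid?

7

Codon 1 GUU (Val): third position 4-fold.
Codon 2 CUA (Leu): third position 4-fold.
Codon 3 GUG (Val): third position 4-fold.
Codon 4 AGA (Arg): third position 2-fold.
Codon 5 GGA (Gly): third position 4-fold.
Codon 6 AUU (Ile): third position 3-fold.
Codon 7 GGC (Gly): third position 4-fold.
Codon 8 CUG (Leu): third position 4-fold.
Codon 9 GAG (Glu): third position 2-fold.
Codon 10 CUA (Leu): third position 4-fold.
Four-fold degenerate third positions: 7.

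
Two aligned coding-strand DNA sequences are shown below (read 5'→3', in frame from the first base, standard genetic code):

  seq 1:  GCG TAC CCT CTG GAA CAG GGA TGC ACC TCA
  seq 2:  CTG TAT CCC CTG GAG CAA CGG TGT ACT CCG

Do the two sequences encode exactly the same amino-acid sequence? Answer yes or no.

Codon 1: GCG Ala / CTG Leu — nonsynonymous.
Codon 2: TAC Tyr / TAT Tyr — synonymous.
Codon 3: CCT Pro / CCC Pro — synonymous.
Codon 4: CTG Leu / CTG Leu — identical.
Codon 5: GAA Glu / GAG Glu — synonymous.
Codon 6: CAG Gln / CAA Gln — synonymous.
Codon 7: GGA Gly / CGG Arg — nonsynonymous.
Codon 8: TGC Cys / TGT Cys — synonymous.
Codon 9: ACC Thr / ACT Thr — synonymous.
Codon 10: TCA Ser / CCG Pro — nonsynonymous.
Nonsynonymous differences: 3 → different protein.

no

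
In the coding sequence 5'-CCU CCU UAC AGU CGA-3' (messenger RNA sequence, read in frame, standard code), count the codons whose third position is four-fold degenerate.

3

Codon 1 CCU (Pro): third position 4-fold.
Codon 2 CCU (Pro): third position 4-fold.
Codon 3 UAC (Tyr): third position 2-fold.
Codon 4 AGU (Ser): third position 2-fold.
Codon 5 CGA (Arg): third position 4-fold.
Four-fold degenerate third positions: 3.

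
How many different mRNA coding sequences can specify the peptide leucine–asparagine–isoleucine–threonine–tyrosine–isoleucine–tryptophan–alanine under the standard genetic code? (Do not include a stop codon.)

3456

Leu: 6 codons.
Asn: 2 codons.
Ile: 3 codons.
Thr: 4 codons.
Tyr: 2 codons.
Ile: 3 codons.
Trp: 1 codon.
Ala: 4 codons.
6 × 2 × 3 × 4 × 2 × 3 × 1 × 4 = 3456.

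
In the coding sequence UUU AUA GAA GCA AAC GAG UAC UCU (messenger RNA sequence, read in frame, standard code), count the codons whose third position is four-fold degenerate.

2

Codon 1 UUU (Phe): third position 2-fold.
Codon 2 AUA (Ile): third position 3-fold.
Codon 3 GAA (Glu): third position 2-fold.
Codon 4 GCA (Ala): third position 4-fold.
Codon 5 AAC (Asn): third position 2-fold.
Codon 6 GAG (Glu): third position 2-fold.
Codon 7 UAC (Tyr): third position 2-fold.
Codon 8 UCU (Ser): third position 4-fold.
Four-fold degenerate third positions: 2.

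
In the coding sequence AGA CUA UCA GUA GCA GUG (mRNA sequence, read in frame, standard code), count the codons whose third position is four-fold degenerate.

5

Codon 1 AGA (Arg): third position 2-fold.
Codon 2 CUA (Leu): third position 4-fold.
Codon 3 UCA (Ser): third position 4-fold.
Codon 4 GUA (Val): third position 4-fold.
Codon 5 GCA (Ala): third position 4-fold.
Codon 6 GUG (Val): third position 4-fold.
Four-fold degenerate third positions: 5.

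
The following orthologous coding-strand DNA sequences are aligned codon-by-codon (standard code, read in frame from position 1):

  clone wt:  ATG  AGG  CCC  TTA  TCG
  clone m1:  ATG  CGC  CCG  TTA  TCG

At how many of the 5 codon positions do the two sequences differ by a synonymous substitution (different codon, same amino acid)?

Codon 1: ATG Met / ATG Met — identical.
Codon 2: AGG Arg / CGC Arg — synonymous.
Codon 3: CCC Pro / CCG Pro — synonymous.
Codon 4: TTA Leu / TTA Leu — identical.
Codon 5: TCG Ser / TCG Ser — identical.
Synonymous differences: 2.

2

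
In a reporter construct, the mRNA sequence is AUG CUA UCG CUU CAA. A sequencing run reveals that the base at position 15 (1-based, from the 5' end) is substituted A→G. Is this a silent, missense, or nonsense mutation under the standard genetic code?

silent

Position 15 falls in codon 5: CAA → Gln.
After the substitution the codon is CAG → Gln.
Both encode Gln, so the change is synonymous.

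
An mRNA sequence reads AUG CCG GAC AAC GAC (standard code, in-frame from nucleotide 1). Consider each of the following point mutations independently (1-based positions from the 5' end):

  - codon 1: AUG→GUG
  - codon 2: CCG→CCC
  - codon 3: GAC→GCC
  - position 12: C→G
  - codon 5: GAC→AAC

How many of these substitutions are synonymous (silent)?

1

Codon 1: AUG (Met) → GUG (Val) — missense.
Codon 2: CCG (Pro) → CCC (Pro) — synonymous.
Codon 3: GAC (Asp) → GCC (Ala) — missense.
Codon 4: AAC (Asn) → AAG (Lys) — missense.
Codon 5: GAC (Asp) → AAC (Asn) — missense.
Synonymous: 1 of 5.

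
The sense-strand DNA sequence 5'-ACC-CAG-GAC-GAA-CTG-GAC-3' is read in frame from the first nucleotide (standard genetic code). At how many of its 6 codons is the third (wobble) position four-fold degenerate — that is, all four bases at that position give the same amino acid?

2

Codon 1 ACC (Thr): third position 4-fold.
Codon 2 CAG (Gln): third position 2-fold.
Codon 3 GAC (Asp): third position 2-fold.
Codon 4 GAA (Glu): third position 2-fold.
Codon 5 CTG (Leu): third position 4-fold.
Codon 6 GAC (Asp): third position 2-fold.
Four-fold degenerate third positions: 2.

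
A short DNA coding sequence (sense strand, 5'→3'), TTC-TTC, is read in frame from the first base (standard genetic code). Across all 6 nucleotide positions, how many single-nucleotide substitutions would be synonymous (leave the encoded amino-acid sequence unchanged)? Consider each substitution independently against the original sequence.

Codon 1 (TTC, Phe): 1 synonymous substitution.
Codon 2 (TTC, Phe): 1 synonymous substitution.
Total: 1 + 1 = 2.

2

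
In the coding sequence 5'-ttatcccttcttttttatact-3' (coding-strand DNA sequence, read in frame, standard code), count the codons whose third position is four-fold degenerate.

4

Codon 1 TTA (Leu): third position 2-fold.
Codon 2 TCC (Ser): third position 4-fold.
Codon 3 CTT (Leu): third position 4-fold.
Codon 4 CTT (Leu): third position 4-fold.
Codon 5 TTT (Phe): third position 2-fold.
Codon 6 TAT (Tyr): third position 2-fold.
Codon 7 ACT (Thr): third position 4-fold.
Four-fold degenerate third positions: 4.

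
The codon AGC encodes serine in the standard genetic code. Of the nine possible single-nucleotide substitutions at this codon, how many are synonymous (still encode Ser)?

1

Position 1: none → 0 synonymous.
Position 2: none → 0 synonymous.
Position 3: AGT → 1 synonymous.
Total: 0 + 0 + 1 = 1.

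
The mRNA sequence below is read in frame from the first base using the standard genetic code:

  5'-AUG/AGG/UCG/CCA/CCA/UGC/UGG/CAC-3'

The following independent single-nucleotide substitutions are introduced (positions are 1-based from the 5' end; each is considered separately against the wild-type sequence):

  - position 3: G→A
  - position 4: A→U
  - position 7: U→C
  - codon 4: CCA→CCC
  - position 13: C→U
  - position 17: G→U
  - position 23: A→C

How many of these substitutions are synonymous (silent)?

Codon 1: AUG (Met) → AUA (Ile) — missense.
Codon 2: AGG (Arg) → UGG (Trp) — missense.
Codon 3: UCG (Ser) → CCG (Pro) — missense.
Codon 4: CCA (Pro) → CCC (Pro) — synonymous.
Codon 5: CCA (Pro) → UCA (Ser) — missense.
Codon 6: UGC (Cys) → UUC (Phe) — missense.
Codon 8: CAC (His) → CCC (Pro) — missense.
Synonymous: 1 of 7.

1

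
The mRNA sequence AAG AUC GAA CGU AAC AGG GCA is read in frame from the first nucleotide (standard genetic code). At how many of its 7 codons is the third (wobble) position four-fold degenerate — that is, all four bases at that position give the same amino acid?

2

Codon 1 AAG (Lys): third position 2-fold.
Codon 2 AUC (Ile): third position 3-fold.
Codon 3 GAA (Glu): third position 2-fold.
Codon 4 CGU (Arg): third position 4-fold.
Codon 5 AAC (Asn): third position 2-fold.
Codon 6 AGG (Arg): third position 2-fold.
Codon 7 GCA (Ala): third position 4-fold.
Four-fold degenerate third positions: 2.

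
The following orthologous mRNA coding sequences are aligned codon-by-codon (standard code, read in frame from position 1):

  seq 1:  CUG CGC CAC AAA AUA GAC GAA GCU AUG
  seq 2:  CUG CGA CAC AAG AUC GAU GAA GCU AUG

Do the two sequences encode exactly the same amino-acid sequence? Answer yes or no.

yes

Codon 1: CUG Leu / CUG Leu — identical.
Codon 2: CGC Arg / CGA Arg — synonymous.
Codon 3: CAC His / CAC His — identical.
Codon 4: AAA Lys / AAG Lys — synonymous.
Codon 5: AUA Ile / AUC Ile — synonymous.
Codon 6: GAC Asp / GAU Asp — synonymous.
Codon 7: GAA Glu / GAA Glu — identical.
Codon 8: GCU Ala / GCU Ala — identical.
Codon 9: AUG Met / AUG Met — identical.
Nonsynonymous differences: 0 → same protein.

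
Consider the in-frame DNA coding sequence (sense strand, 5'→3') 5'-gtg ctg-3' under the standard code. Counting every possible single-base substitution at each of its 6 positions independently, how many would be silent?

7

Codon 1 (GTG, Val): 3 synonymous substitutions.
Codon 2 (CTG, Leu): 4 synonymous substitutions.
Total: 3 + 4 = 7.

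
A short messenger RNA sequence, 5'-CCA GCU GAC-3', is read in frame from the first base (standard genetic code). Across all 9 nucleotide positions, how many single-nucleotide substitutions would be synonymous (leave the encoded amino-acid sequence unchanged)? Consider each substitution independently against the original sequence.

Codon 1 (CCA, Pro): 3 synonymous substitutions.
Codon 2 (GCU, Ala): 3 synonymous substitutions.
Codon 3 (GAC, Asp): 1 synonymous substitution.
Total: 3 + 3 + 1 = 7.

7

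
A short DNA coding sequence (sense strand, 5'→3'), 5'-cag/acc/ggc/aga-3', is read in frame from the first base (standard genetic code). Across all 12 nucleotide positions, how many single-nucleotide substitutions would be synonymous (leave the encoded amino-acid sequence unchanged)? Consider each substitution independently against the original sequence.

9

Codon 1 (CAG, Gln): 1 synonymous substitution.
Codon 2 (ACC, Thr): 3 synonymous substitutions.
Codon 3 (GGC, Gly): 3 synonymous substitutions.
Codon 4 (AGA, Arg): 2 synonymous substitutions.
Total: 1 + 3 + 3 + 2 = 9.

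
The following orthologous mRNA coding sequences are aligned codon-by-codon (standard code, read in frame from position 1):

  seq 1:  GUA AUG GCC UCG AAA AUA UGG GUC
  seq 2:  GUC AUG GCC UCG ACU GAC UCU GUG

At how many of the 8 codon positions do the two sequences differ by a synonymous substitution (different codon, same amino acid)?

Codon 1: GUA Val / GUC Val — synonymous.
Codon 2: AUG Met / AUG Met — identical.
Codon 3: GCC Ala / GCC Ala — identical.
Codon 4: UCG Ser / UCG Ser — identical.
Codon 5: AAA Lys / ACU Thr — nonsynonymous.
Codon 6: AUA Ile / GAC Asp — nonsynonymous.
Codon 7: UGG Trp / UCU Ser — nonsynonymous.
Codon 8: GUC Val / GUG Val — synonymous.
Synonymous differences: 2.

2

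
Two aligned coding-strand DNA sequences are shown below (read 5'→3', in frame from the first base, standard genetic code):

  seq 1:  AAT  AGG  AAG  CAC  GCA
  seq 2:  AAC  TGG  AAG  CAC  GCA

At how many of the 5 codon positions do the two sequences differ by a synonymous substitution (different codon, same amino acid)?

Codon 1: AAT Asn / AAC Asn — synonymous.
Codon 2: AGG Arg / TGG Trp — nonsynonymous.
Codon 3: AAG Lys / AAG Lys — identical.
Codon 4: CAC His / CAC His — identical.
Codon 5: GCA Ala / GCA Ala — identical.
Synonymous differences: 1.

1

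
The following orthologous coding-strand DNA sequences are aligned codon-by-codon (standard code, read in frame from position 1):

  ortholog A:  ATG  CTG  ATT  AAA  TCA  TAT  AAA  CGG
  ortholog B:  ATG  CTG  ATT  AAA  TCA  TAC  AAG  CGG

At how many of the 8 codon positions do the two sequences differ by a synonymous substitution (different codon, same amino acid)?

2

Codon 1: ATG Met / ATG Met — identical.
Codon 2: CTG Leu / CTG Leu — identical.
Codon 3: ATT Ile / ATT Ile — identical.
Codon 4: AAA Lys / AAA Lys — identical.
Codon 5: TCA Ser / TCA Ser — identical.
Codon 6: TAT Tyr / TAC Tyr — synonymous.
Codon 7: AAA Lys / AAG Lys — synonymous.
Codon 8: CGG Arg / CGG Arg — identical.
Synonymous differences: 2.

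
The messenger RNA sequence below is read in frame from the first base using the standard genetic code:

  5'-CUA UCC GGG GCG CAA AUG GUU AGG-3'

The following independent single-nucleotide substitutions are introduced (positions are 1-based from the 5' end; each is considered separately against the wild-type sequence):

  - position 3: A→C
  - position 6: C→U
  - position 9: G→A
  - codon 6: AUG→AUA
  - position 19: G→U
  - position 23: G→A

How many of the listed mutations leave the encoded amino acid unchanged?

3

Codon 1: CUA (Leu) → CUC (Leu) — synonymous.
Codon 2: UCC (Ser) → UCU (Ser) — synonymous.
Codon 3: GGG (Gly) → GGA (Gly) — synonymous.
Codon 6: AUG (Met) → AUA (Ile) — missense.
Codon 7: GUU (Val) → UUU (Phe) — missense.
Codon 8: AGG (Arg) → AAG (Lys) — missense.
Synonymous: 3 of 6.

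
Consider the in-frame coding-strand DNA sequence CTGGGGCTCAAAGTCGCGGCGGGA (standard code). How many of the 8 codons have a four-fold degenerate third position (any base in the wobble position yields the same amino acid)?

7

Codon 1 CTG (Leu): third position 4-fold.
Codon 2 GGG (Gly): third position 4-fold.
Codon 3 CTC (Leu): third position 4-fold.
Codon 4 AAA (Lys): third position 2-fold.
Codon 5 GTC (Val): third position 4-fold.
Codon 6 GCG (Ala): third position 4-fold.
Codon 7 GCG (Ala): third position 4-fold.
Codon 8 GGA (Gly): third position 4-fold.
Four-fold degenerate third positions: 7.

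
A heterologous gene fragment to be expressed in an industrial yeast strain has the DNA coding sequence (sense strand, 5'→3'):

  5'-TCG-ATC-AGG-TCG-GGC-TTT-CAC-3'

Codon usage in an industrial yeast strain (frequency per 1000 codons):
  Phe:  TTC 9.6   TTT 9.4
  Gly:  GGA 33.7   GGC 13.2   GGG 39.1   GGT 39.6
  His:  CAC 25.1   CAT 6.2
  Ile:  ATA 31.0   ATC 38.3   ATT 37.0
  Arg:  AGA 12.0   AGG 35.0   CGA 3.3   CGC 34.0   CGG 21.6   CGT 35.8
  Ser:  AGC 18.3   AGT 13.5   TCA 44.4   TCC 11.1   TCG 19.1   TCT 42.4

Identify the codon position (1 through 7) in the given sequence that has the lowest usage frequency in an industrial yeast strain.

6

Codon 1 TCG (Ser): 19.1 per 1000.
Codon 2 ATC (Ile): 38.3 per 1000.
Codon 3 AGG (Arg): 35.0 per 1000.
Codon 4 TCG (Ser): 19.1 per 1000.
Codon 5 GGC (Gly): 13.2 per 1000.
Codon 6 TTT (Phe): 9.4 per 1000.
Codon 7 CAC (His): 25.1 per 1000.
Lowest frequency is 9.4 at codon 6.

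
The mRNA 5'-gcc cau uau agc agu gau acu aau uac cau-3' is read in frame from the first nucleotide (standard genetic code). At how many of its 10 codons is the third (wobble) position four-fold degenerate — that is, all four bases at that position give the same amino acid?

Codon 1 GCC (Ala): third position 4-fold.
Codon 2 CAU (His): third position 2-fold.
Codon 3 UAU (Tyr): third position 2-fold.
Codon 4 AGC (Ser): third position 2-fold.
Codon 5 AGU (Ser): third position 2-fold.
Codon 6 GAU (Asp): third position 2-fold.
Codon 7 ACU (Thr): third position 4-fold.
Codon 8 AAU (Asn): third position 2-fold.
Codon 9 UAC (Tyr): third position 2-fold.
Codon 10 CAU (His): third position 2-fold.
Four-fold degenerate third positions: 2.

2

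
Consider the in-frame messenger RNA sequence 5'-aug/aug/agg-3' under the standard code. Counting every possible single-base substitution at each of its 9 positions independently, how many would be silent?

2

Codon 1 (AUG, Met): 0 synonymous substitutions.
Codon 2 (AUG, Met): 0 synonymous substitutions.
Codon 3 (AGG, Arg): 2 synonymous substitutions.
Total: 0 + 0 + 2 = 2.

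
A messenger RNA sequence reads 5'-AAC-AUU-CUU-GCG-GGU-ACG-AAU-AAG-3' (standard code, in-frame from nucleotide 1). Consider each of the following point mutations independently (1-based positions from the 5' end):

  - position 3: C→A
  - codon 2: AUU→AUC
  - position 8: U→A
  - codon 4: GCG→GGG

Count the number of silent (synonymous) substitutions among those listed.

Codon 1: AAC (Asn) → AAA (Lys) — missense.
Codon 2: AUU (Ile) → AUC (Ile) — synonymous.
Codon 3: CUU (Leu) → CAU (His) — missense.
Codon 4: GCG (Ala) → GGG (Gly) — missense.
Synonymous: 1 of 4.

1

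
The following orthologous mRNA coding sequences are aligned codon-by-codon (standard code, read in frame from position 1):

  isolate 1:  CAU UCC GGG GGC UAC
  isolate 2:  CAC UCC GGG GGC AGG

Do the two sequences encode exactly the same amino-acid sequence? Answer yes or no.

Codon 1: CAU His / CAC His — synonymous.
Codon 2: UCC Ser / UCC Ser — identical.
Codon 3: GGG Gly / GGG Gly — identical.
Codon 4: GGC Gly / GGC Gly — identical.
Codon 5: UAC Tyr / AGG Arg — nonsynonymous.
Nonsynonymous differences: 1 → different protein.

no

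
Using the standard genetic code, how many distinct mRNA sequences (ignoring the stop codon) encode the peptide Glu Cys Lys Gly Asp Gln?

Glu: 2 codons.
Cys: 2 codons.
Lys: 2 codons.
Gly: 4 codons.
Asp: 2 codons.
Gln: 2 codons.
2 × 2 × 2 × 4 × 2 × 2 = 128.

128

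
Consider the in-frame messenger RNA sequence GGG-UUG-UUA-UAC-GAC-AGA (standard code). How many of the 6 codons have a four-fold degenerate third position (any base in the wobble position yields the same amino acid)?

1

Codon 1 GGG (Gly): third position 4-fold.
Codon 2 UUG (Leu): third position 2-fold.
Codon 3 UUA (Leu): third position 2-fold.
Codon 4 UAC (Tyr): third position 2-fold.
Codon 5 GAC (Asp): third position 2-fold.
Codon 6 AGA (Arg): third position 2-fold.
Four-fold degenerate third positions: 1.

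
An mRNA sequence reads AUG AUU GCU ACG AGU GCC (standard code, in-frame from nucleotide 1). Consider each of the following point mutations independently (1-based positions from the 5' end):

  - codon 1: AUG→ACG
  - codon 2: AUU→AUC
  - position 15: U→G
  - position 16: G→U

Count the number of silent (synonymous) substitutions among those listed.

Codon 1: AUG (Met) → ACG (Thr) — missense.
Codon 2: AUU (Ile) → AUC (Ile) — synonymous.
Codon 5: AGU (Ser) → AGG (Arg) — missense.
Codon 6: GCC (Ala) → UCC (Ser) — missense.
Synonymous: 1 of 4.

1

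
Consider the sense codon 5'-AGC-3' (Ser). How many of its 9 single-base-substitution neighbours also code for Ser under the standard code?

Position 1: none → 0 synonymous.
Position 2: none → 0 synonymous.
Position 3: AGU → 1 synonymous.
Total: 0 + 0 + 1 = 1.

1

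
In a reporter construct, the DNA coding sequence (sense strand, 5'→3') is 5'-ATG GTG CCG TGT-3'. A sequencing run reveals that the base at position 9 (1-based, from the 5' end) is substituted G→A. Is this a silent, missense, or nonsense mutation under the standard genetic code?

Position 9 falls in codon 3: CCG → Pro.
After the substitution the codon is CCA → Pro.
Both encode Pro, so the change is synonymous.

silent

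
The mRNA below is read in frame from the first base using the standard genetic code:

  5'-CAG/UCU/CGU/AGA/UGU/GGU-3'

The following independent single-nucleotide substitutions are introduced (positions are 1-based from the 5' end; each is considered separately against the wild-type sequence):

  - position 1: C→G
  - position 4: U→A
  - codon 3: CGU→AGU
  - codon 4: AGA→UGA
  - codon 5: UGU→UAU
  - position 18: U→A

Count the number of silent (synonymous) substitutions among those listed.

1

Codon 1: CAG (Gln) → GAG (Glu) — missense.
Codon 2: UCU (Ser) → ACU (Thr) — missense.
Codon 3: CGU (Arg) → AGU (Ser) — missense.
Codon 4: AGA (Arg) → UGA (Stop) — nonsense.
Codon 5: UGU (Cys) → UAU (Tyr) — missense.
Codon 6: GGU (Gly) → GGA (Gly) — synonymous.
Synonymous: 1 of 6.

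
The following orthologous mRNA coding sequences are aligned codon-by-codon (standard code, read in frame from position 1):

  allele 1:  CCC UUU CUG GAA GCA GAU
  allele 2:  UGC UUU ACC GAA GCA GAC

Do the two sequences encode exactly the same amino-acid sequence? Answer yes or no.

Codon 1: CCC Pro / UGC Cys — nonsynonymous.
Codon 2: UUU Phe / UUU Phe — identical.
Codon 3: CUG Leu / ACC Thr — nonsynonymous.
Codon 4: GAA Glu / GAA Glu — identical.
Codon 5: GCA Ala / GCA Ala — identical.
Codon 6: GAU Asp / GAC Asp — synonymous.
Nonsynonymous differences: 2 → different protein.

no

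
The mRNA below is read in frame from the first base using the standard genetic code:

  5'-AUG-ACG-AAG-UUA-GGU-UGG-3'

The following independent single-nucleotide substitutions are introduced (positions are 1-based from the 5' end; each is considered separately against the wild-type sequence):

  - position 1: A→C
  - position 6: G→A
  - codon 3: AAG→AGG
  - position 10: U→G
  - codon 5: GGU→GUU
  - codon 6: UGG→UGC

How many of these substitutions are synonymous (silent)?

Codon 1: AUG (Met) → CUG (Leu) — missense.
Codon 2: ACG (Thr) → ACA (Thr) — synonymous.
Codon 3: AAG (Lys) → AGG (Arg) — missense.
Codon 4: UUA (Leu) → GUA (Val) — missense.
Codon 5: GGU (Gly) → GUU (Val) — missense.
Codon 6: UGG (Trp) → UGC (Cys) — missense.
Synonymous: 1 of 6.

1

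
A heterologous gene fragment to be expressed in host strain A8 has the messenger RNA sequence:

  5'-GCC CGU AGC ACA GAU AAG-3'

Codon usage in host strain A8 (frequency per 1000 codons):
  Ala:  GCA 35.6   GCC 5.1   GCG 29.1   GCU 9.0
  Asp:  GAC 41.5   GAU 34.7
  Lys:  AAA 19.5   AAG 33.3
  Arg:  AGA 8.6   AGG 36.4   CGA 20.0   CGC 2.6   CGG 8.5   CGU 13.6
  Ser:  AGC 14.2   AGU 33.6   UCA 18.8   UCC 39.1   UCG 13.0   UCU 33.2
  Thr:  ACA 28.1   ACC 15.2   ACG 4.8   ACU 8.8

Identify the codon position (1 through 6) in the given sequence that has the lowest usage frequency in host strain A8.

Codon 1 GCC (Ala): 5.1 per 1000.
Codon 2 CGU (Arg): 13.6 per 1000.
Codon 3 AGC (Ser): 14.2 per 1000.
Codon 4 ACA (Thr): 28.1 per 1000.
Codon 5 GAU (Asp): 34.7 per 1000.
Codon 6 AAG (Lys): 33.3 per 1000.
Lowest frequency is 5.1 at codon 1.

1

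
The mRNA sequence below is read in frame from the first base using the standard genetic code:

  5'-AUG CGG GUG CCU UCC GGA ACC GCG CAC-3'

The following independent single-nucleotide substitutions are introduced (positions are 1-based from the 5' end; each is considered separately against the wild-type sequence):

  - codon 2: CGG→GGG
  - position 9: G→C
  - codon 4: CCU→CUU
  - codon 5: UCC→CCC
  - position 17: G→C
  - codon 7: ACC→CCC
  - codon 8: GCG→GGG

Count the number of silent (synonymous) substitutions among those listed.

1

Codon 2: CGG (Arg) → GGG (Gly) — missense.
Codon 3: GUG (Val) → GUC (Val) — synonymous.
Codon 4: CCU (Pro) → CUU (Leu) — missense.
Codon 5: UCC (Ser) → CCC (Pro) — missense.
Codon 6: GGA (Gly) → GCA (Ala) — missense.
Codon 7: ACC (Thr) → CCC (Pro) — missense.
Codon 8: GCG (Ala) → GGG (Gly) — missense.
Synonymous: 1 of 7.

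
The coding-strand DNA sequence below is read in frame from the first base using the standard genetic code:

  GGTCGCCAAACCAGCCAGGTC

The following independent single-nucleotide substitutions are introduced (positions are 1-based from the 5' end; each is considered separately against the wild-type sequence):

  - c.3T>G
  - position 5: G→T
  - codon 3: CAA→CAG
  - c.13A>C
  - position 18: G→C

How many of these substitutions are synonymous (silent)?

Codon 1: GGT (Gly) → GGG (Gly) — synonymous.
Codon 2: CGC (Arg) → CTC (Leu) — missense.
Codon 3: CAA (Gln) → CAG (Gln) — synonymous.
Codon 5: AGC (Ser) → CGC (Arg) — missense.
Codon 6: CAG (Gln) → CAC (His) — missense.
Synonymous: 2 of 5.

2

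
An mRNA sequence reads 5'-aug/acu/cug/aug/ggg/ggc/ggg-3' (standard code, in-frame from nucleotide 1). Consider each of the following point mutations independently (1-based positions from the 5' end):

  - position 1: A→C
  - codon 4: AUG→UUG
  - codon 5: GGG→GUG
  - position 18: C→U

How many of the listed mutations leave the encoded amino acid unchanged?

Codon 1: AUG (Met) → CUG (Leu) — missense.
Codon 4: AUG (Met) → UUG (Leu) — missense.
Codon 5: GGG (Gly) → GUG (Val) — missense.
Codon 6: GGC (Gly) → GGU (Gly) — synonymous.
Synonymous: 1 of 4.

1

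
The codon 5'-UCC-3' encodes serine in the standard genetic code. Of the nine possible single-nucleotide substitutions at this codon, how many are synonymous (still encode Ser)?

Position 1: none → 0 synonymous.
Position 2: none → 0 synonymous.
Position 3: UCU, UCA, UCG → 3 synonymous.
Total: 0 + 0 + 3 = 3.

3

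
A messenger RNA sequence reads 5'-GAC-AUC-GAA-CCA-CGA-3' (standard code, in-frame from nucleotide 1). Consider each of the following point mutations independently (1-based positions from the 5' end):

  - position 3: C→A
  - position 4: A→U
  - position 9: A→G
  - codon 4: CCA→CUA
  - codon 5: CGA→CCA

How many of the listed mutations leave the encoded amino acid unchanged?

Codon 1: GAC (Asp) → GAA (Glu) — missense.
Codon 2: AUC (Ile) → UUC (Phe) — missense.
Codon 3: GAA (Glu) → GAG (Glu) — synonymous.
Codon 4: CCA (Pro) → CUA (Leu) — missense.
Codon 5: CGA (Arg) → CCA (Pro) — missense.
Synonymous: 1 of 5.

1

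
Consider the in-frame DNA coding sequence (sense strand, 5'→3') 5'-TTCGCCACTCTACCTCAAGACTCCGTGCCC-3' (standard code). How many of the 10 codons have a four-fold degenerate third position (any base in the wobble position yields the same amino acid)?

7

Codon 1 TTC (Phe): third position 2-fold.
Codon 2 GCC (Ala): third position 4-fold.
Codon 3 ACT (Thr): third position 4-fold.
Codon 4 CTA (Leu): third position 4-fold.
Codon 5 CCT (Pro): third position 4-fold.
Codon 6 CAA (Gln): third position 2-fold.
Codon 7 GAC (Asp): third position 2-fold.
Codon 8 TCC (Ser): third position 4-fold.
Codon 9 GTG (Val): third position 4-fold.
Codon 10 CCC (Pro): third position 4-fold.
Four-fold degenerate third positions: 7.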